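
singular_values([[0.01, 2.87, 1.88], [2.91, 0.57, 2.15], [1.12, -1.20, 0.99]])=[4.34, 3.09, 0.68]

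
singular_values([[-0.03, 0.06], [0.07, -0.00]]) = [0.08, 0.05]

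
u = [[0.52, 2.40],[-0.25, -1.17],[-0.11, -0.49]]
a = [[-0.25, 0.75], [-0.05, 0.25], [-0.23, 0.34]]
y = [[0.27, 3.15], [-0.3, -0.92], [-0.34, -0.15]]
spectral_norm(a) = 0.92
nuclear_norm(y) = 3.69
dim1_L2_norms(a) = [0.79, 0.25, 0.41]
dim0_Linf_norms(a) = [0.25, 0.75]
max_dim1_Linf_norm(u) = 2.4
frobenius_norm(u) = 2.78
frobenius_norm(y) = 3.33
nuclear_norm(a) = 1.03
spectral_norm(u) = 2.78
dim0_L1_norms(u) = [0.88, 4.06]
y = u + a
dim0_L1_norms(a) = [0.53, 1.34]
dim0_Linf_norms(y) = [0.34, 3.15]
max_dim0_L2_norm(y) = 3.29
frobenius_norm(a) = 0.93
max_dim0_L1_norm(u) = 4.06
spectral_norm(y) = 3.30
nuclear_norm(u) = 2.78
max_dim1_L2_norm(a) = 0.79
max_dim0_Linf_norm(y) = 3.15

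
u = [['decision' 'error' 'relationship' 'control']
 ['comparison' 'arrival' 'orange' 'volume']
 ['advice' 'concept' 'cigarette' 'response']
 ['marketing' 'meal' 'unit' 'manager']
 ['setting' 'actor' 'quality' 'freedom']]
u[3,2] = 'unit'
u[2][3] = 'response'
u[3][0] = 'marketing'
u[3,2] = 'unit'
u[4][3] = 'freedom'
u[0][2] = 'relationship'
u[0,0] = 'decision'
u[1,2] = 'orange'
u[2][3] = 'response'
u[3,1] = 'meal'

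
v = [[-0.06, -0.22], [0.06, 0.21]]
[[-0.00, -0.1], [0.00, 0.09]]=v @ [[0.3, 0.08],[-0.08, 0.42]]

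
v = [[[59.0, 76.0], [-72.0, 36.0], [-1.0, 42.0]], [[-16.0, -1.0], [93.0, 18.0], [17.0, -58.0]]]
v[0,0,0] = 59.0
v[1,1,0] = 93.0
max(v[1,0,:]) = -1.0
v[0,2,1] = 42.0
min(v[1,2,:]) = -58.0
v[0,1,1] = 36.0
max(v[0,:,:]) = 76.0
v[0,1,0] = -72.0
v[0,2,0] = -1.0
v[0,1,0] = -72.0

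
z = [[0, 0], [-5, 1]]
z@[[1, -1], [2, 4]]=[[0, 0], [-3, 9]]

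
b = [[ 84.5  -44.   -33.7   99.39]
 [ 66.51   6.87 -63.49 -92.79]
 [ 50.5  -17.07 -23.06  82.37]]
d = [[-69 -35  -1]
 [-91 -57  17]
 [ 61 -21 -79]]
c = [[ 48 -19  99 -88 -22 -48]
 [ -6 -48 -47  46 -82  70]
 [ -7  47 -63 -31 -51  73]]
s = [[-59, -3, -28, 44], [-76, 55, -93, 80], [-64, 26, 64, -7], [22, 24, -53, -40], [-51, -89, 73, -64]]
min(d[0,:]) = -69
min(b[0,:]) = -44.0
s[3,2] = -53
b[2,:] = [50.5, -17.07, -23.06, 82.37]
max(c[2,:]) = 73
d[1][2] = 17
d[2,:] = [61, -21, -79]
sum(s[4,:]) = -131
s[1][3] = 80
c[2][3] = -31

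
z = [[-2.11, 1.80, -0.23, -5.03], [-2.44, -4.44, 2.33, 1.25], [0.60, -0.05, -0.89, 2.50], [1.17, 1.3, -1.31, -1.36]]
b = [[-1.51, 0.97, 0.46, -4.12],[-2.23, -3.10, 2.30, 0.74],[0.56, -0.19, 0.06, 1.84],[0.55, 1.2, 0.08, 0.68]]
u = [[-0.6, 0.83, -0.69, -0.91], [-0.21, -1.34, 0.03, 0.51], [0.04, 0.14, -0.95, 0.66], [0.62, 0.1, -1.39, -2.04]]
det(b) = -0.09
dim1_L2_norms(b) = [4.52, 4.52, 1.93, 1.49]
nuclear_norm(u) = 6.25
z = b + u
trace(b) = -3.87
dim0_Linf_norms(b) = [2.23, 3.1, 2.3, 4.12]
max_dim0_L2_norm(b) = 4.62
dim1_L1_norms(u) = [3.03, 2.09, 1.79, 4.15]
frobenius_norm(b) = 6.84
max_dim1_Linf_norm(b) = 4.12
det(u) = 3.68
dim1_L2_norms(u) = [1.53, 1.45, 1.17, 2.55]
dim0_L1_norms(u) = [1.47, 2.41, 3.06, 4.12]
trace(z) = -8.80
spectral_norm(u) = 2.87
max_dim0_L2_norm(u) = 2.38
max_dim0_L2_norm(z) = 5.91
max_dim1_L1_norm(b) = 8.37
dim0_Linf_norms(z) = [2.44, 4.44, 2.33, 5.03]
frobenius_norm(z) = 8.93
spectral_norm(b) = 4.98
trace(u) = -4.93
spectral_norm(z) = 7.06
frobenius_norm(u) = 3.51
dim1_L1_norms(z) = [9.17, 10.46, 4.04, 5.14]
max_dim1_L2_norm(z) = 5.75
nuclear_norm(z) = 14.16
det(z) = 28.91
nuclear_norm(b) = 10.55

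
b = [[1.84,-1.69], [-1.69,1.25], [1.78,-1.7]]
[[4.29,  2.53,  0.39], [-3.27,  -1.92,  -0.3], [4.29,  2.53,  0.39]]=b @ [[0.29, 0.17, 0.03], [-2.22, -1.31, -0.20]]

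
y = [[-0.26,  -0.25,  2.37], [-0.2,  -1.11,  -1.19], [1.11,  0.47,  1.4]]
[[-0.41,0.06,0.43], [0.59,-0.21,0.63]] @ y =[[0.57, 0.24, -0.44], [0.59, 0.38, 2.53]]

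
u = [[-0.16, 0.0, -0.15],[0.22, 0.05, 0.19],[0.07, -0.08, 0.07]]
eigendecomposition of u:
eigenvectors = [[-0.43+0.33j,  -0.43-0.33j,  -0.65+0.00j], [(0.36-0.47j),  0.36+0.47j,  -0.05+0.00j], [(0.6+0j),  0.60-0.00j,  0.76+0.00j]]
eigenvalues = [(-0.03+0.1j), (-0.03-0.1j), (0.02+0j)]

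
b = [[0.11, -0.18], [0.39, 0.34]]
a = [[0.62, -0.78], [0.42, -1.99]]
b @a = [[-0.01, 0.27], [0.38, -0.98]]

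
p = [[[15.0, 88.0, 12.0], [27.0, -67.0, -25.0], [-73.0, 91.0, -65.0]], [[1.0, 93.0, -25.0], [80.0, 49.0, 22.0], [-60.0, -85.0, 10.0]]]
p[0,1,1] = -67.0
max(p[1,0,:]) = 93.0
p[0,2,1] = 91.0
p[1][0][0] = 1.0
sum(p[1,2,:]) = -135.0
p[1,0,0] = 1.0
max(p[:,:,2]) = 22.0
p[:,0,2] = [12.0, -25.0]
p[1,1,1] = 49.0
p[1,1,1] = 49.0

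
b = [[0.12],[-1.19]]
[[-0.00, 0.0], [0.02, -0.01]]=b @ [[-0.02, 0.01]]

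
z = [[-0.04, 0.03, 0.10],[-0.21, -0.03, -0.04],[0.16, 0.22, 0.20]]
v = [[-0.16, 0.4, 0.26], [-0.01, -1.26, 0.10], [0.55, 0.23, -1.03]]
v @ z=[[-0.04, 0.04, 0.02],  [0.28, 0.06, 0.07],  [-0.24, -0.22, -0.16]]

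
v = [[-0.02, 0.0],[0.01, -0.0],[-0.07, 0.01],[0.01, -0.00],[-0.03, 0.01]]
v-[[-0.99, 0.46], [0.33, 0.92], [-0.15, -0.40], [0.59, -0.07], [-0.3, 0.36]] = [[0.97, -0.46],[-0.32, -0.92],[0.08, 0.41],[-0.58, 0.07],[0.27, -0.35]]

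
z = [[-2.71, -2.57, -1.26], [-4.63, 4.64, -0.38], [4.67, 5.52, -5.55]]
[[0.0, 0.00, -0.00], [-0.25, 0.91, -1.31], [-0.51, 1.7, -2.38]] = z @ [[0.01,-0.04,0.06],[-0.04,0.14,-0.20],[0.06,-0.20,0.28]]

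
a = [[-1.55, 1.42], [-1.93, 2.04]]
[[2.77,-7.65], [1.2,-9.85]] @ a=[[10.47, -11.67], [17.15, -18.39]]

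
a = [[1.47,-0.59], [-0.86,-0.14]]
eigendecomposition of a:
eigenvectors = [[0.91,  0.30], [-0.42,  0.95]]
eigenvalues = [1.74, -0.41]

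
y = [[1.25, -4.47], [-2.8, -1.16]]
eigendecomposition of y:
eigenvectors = [[0.87,0.67], [-0.49,0.74]]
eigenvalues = [3.78, -3.69]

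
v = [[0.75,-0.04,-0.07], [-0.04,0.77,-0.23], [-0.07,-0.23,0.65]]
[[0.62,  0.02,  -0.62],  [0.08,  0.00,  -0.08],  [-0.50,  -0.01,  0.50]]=v @ [[0.75,0.02,-0.75],  [-0.07,-0.0,0.07],  [-0.72,-0.02,0.71]]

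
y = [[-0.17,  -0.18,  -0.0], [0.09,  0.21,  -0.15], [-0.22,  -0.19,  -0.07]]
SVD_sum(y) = [[-0.16, -0.19, 0.02], [0.15, 0.17, -0.02], [-0.18, -0.21, 0.02]] + [[-0.01, 0.01, -0.02], [-0.06, 0.04, -0.13], [-0.04, 0.02, -0.09]] + [[-0.0, 0.00, 0.00], [-0.00, 0.0, 0.00], [0.00, -0.0, -0.00]]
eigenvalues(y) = [0.21, -0.01, -0.24]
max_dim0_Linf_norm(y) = 0.22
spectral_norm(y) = 0.44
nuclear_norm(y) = 0.62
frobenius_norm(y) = 0.47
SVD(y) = [[-0.56, -0.12, -0.82], [0.52, -0.82, -0.24], [-0.64, -0.56, 0.53]] @ diag([0.43848305273638377, 0.18199221086100983, 0.0033834374389687034]) @ [[0.65, 0.76, -0.08], [0.39, -0.24, 0.89], [0.66, -0.61, -0.45]]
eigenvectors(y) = [[0.41, -0.65, 0.49], [-0.87, 0.6, 0.19], [0.27, 0.47, 0.85]]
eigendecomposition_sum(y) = [[-0.06, -0.11, 0.06], [0.13, 0.23, -0.12], [-0.04, -0.07, 0.04]] + [[-0.0, -0.0, 0.0], [0.0, 0.00, -0.00], [0.00, 0.00, -0.0]] + [[-0.11, -0.07, -0.06], [-0.04, -0.03, -0.02], [-0.18, -0.12, -0.11]]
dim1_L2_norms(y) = [0.25, 0.27, 0.3]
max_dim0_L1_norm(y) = 0.58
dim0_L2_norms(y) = [0.29, 0.34, 0.17]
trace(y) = -0.03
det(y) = 0.00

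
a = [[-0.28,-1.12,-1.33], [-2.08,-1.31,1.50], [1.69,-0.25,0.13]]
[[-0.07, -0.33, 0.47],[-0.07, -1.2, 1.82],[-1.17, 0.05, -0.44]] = a @ [[-0.58, 0.12, -0.36], [0.60, 0.50, -0.58], [-0.33, -0.2, 0.21]]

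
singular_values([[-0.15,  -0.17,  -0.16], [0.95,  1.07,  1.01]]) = [1.77, 0.0]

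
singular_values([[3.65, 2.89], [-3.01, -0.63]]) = [5.45, 1.17]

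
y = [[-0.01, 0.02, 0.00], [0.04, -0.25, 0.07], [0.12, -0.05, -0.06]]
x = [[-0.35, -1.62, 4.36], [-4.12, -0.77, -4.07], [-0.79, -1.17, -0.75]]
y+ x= [[-0.36, -1.6, 4.36], [-4.08, -1.02, -4.00], [-0.67, -1.22, -0.81]]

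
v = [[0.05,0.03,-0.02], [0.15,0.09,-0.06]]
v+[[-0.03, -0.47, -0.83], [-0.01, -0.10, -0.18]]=[[0.02, -0.44, -0.85], [0.14, -0.01, -0.24]]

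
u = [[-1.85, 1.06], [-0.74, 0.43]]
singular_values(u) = [2.3, 0.0]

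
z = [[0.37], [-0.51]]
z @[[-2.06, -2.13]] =[[-0.76, -0.79], [1.05, 1.09]]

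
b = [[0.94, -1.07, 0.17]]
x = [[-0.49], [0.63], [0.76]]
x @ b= [[-0.46, 0.52, -0.08], [0.59, -0.67, 0.11], [0.71, -0.81, 0.13]]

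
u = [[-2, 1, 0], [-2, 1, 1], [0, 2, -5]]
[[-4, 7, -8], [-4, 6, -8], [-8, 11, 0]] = u @ [[0, -2, 4], [-4, 3, 0], [0, -1, 0]]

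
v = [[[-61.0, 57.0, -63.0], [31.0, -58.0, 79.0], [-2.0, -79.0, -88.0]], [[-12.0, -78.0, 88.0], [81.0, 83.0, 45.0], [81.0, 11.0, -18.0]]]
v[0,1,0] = 31.0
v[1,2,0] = 81.0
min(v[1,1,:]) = 45.0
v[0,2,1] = -79.0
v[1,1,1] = 83.0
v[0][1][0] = 31.0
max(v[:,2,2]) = -18.0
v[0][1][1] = -58.0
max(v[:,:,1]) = 83.0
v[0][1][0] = 31.0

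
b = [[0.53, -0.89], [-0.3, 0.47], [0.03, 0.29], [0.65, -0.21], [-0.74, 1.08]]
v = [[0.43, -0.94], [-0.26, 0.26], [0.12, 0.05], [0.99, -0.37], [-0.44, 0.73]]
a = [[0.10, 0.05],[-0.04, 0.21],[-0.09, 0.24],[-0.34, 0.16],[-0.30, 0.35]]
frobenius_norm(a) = 0.69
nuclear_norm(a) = 0.88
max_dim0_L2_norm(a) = 0.5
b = v + a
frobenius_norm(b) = 1.91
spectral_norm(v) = 1.64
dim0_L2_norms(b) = [1.16, 1.52]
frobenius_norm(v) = 1.75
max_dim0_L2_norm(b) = 1.52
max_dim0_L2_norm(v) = 1.27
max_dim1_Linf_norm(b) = 1.08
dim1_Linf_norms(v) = [0.94, 0.26, 0.12, 0.99, 0.73]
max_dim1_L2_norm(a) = 0.46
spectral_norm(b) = 1.85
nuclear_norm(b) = 2.31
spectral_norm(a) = 0.65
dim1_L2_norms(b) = [1.04, 0.56, 0.29, 0.68, 1.31]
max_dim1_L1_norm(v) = 1.37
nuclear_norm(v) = 2.25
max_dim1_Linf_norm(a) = 0.35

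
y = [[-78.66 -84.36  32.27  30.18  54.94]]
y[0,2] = 32.27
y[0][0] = -78.66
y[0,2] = 32.27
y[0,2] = 32.27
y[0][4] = 54.94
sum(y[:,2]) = 32.27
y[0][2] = 32.27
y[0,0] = -78.66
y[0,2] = 32.27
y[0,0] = -78.66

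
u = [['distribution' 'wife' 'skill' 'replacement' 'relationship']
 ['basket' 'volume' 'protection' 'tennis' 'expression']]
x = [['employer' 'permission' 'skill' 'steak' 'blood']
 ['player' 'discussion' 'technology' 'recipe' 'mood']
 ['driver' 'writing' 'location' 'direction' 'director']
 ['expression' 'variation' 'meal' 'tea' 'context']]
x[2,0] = 'driver'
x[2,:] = ['driver', 'writing', 'location', 'direction', 'director']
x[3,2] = 'meal'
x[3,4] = 'context'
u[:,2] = ['skill', 'protection']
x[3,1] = 'variation'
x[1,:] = ['player', 'discussion', 'technology', 'recipe', 'mood']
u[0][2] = 'skill'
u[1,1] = 'volume'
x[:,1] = ['permission', 'discussion', 'writing', 'variation']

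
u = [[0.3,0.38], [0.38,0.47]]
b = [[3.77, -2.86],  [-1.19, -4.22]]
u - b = [[-3.47, 3.24],[1.57, 4.69]]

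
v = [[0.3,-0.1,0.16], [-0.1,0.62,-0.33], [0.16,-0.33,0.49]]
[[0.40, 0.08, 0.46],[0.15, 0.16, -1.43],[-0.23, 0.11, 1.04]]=v@[[1.94, 0.16, 0.55], [-0.07, 0.59, -1.86], [-1.16, 0.56, 0.68]]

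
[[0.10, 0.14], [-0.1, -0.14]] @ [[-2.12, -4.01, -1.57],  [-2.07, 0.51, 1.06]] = [[-0.50, -0.33, -0.01], [0.50, 0.33, 0.01]]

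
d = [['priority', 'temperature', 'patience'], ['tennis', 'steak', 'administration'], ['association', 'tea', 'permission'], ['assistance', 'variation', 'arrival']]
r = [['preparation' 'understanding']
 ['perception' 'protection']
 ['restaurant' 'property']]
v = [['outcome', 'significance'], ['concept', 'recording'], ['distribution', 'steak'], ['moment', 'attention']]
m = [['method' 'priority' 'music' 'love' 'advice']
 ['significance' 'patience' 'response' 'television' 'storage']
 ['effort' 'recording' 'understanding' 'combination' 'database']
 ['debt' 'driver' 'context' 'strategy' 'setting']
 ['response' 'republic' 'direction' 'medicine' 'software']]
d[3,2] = 'arrival'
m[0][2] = 'music'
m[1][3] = 'television'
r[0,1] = 'understanding'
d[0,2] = 'patience'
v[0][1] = 'significance'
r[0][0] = 'preparation'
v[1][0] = 'concept'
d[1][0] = 'tennis'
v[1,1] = 'recording'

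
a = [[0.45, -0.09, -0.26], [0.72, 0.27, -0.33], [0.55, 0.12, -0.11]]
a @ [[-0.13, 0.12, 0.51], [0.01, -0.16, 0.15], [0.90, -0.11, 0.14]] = [[-0.29, 0.10, 0.18],[-0.39, 0.08, 0.36],[-0.17, 0.06, 0.28]]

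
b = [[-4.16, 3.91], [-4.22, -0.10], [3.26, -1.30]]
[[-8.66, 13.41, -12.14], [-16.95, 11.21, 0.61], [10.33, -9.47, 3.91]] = b@[[3.97, -2.67, -0.07], [2.01, 0.59, -3.18]]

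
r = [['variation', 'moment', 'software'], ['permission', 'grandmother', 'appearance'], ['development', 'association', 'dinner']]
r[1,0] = 'permission'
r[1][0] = 'permission'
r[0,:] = ['variation', 'moment', 'software']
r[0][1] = 'moment'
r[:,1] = ['moment', 'grandmother', 'association']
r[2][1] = 'association'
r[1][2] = 'appearance'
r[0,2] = 'software'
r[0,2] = 'software'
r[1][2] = 'appearance'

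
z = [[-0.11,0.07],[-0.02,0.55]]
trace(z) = 0.44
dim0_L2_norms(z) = [0.11, 0.55]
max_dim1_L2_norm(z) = 0.55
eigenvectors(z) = [[-1.00,-0.11], [-0.03,-0.99]]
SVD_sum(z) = [[-0.00, 0.08], [-0.03, 0.55]] + [[-0.11, -0.01],[0.01, 0.0]]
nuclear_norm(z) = 0.66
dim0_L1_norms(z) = [0.13, 0.62]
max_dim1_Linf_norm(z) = 0.55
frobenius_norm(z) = 0.57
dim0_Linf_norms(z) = [0.11, 0.55]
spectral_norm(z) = 0.56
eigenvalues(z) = [-0.11, 0.55]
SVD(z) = [[0.14, 0.99], [0.99, -0.14]] @ diag([0.5555007305963146, 0.10639049913860205]) @ [[-0.06, 1.0], [-1.0, -0.06]]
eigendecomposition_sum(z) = [[-0.11, 0.01], [-0.00, 0.00]] + [[-0.0, 0.06], [-0.02, 0.55]]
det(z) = -0.06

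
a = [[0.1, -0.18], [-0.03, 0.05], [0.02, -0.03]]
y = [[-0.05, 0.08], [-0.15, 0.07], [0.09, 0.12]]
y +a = [[0.05,-0.1], [-0.18,0.12], [0.11,0.09]]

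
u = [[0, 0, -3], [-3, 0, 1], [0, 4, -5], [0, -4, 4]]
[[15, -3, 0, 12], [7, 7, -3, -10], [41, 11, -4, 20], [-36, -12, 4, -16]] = u @ [[-4, -2, 1, 2], [4, 4, -1, 0], [-5, 1, 0, -4]]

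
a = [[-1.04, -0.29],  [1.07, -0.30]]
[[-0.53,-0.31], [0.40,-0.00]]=a @ [[0.44,0.15], [0.25,0.54]]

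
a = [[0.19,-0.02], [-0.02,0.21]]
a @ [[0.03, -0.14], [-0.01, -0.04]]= [[0.01, -0.03],[-0.00, -0.01]]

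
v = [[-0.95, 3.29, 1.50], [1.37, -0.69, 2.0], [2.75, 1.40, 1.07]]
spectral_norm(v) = 4.11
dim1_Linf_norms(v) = [3.29, 2.0, 2.75]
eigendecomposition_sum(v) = [[(1.09+0j), (1.17+0j), (1.37-0j)], [(0.95+0j), 1.03+0.00j, (1.2-0j)], [1.49+0.00j, 1.60+0.00j, 1.87-0.00j]] + [[-1.02-0.43j, 1.06+2.42j, (0.07-1.24j)], [(0.21-0.3j), -0.86+0.18j, (0.4+0.1j)], [(0.63+0.6j), (-0.1-2.08j), -0.40+0.90j]] + [[-1.02+0.43j, (1.06-2.42j), 0.07+1.24j], [(0.21+0.3j), -0.86-0.18j, (0.4-0.1j)], [0.63-0.60j, -0.10+2.08j, (-0.4-0.9j)]]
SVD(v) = [[0.73, -0.64, -0.22], [0.26, 0.56, -0.79], [0.63, 0.52, 0.58]] @ diag([4.106978028298125, 3.401194563078271, 1.600502114701277]) @ [[0.34, 0.76, 0.56],[0.83, -0.52, 0.21],[0.45, 0.39, -0.80]]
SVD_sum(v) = [[1.02,2.29,1.68],[0.35,0.8,0.59],[0.87,1.96,1.44]] + [[-1.81, 1.14, -0.46],[1.58, -1.0, 0.40],[1.46, -0.92, 0.37]] + [[-0.16,-0.14,0.28], [-0.57,-0.49,1.01], [0.42,0.36,-0.74]]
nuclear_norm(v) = 9.11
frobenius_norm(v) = 5.57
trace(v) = -0.57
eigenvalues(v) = [(3.98+0j), (-2.28+0.65j), (-2.28-0.65j)]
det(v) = 22.36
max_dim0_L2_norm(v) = 3.64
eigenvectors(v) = [[(0.52+0j), -0.76+0.00j, -0.76-0.00j], [(0.46+0j), (0.05-0.25j), 0.05+0.25j], [0.72+0.00j, 0.56+0.21j, 0.56-0.21j]]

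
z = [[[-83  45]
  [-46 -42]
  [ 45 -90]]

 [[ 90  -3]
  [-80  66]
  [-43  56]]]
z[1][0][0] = 90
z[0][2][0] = 45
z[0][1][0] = -46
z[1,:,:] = [[90, -3], [-80, 66], [-43, 56]]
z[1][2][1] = 56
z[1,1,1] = 66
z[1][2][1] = 56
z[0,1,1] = -42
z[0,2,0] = 45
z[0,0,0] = -83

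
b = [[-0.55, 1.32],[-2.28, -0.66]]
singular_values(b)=[2.38, 1.42]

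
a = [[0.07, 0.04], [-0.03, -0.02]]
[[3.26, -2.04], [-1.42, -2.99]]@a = [[0.29, 0.17], [-0.01, 0.00]]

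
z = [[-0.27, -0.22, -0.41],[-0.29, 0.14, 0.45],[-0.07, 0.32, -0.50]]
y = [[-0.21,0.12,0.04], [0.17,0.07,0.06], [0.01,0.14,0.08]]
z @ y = [[0.02, -0.11, -0.06], [0.09, 0.04, 0.03], [0.06, -0.06, -0.02]]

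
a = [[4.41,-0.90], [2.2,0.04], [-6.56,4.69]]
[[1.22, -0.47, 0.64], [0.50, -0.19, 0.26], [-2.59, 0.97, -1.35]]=a @ [[0.23, -0.09, 0.12], [-0.23, 0.08, -0.12]]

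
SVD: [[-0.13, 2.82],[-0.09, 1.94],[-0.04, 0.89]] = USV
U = [[-0.80,  0.04], [-0.55,  -0.46], [-0.25,  0.89]]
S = [3.54, 0.0]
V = [[0.05, -1.0], [1.00, 0.05]]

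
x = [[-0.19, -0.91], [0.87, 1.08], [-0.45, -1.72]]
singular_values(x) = [2.39, 0.49]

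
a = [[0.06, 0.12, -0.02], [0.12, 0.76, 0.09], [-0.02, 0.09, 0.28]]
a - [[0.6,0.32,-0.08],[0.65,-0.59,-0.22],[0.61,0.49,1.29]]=[[-0.54, -0.2, 0.06], [-0.53, 1.35, 0.31], [-0.63, -0.40, -1.01]]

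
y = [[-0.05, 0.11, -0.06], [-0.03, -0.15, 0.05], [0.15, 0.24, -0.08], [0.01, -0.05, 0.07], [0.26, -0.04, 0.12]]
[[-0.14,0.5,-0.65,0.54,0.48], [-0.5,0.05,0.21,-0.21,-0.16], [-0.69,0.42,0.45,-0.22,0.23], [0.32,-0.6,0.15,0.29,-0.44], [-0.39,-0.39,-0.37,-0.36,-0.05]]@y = [[0.02,-0.29,0.18],[0.01,0.00,-0.02],[0.15,-0.03,0.04],[-0.09,0.16,-0.09],[-0.04,-0.05,0.0]]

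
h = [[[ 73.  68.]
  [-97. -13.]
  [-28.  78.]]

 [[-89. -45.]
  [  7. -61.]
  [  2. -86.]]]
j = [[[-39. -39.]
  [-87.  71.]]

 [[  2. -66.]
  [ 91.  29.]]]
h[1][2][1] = -86.0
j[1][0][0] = 2.0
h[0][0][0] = 73.0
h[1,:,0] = [-89.0, 7.0, 2.0]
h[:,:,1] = [[68.0, -13.0, 78.0], [-45.0, -61.0, -86.0]]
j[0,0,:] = [-39.0, -39.0]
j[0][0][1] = -39.0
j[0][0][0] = -39.0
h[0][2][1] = 78.0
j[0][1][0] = -87.0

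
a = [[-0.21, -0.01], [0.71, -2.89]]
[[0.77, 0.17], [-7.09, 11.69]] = a @ [[-3.72, -0.59], [1.54, -4.19]]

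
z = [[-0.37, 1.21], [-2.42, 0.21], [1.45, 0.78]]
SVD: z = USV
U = [[-0.12,0.84],  [-0.85,0.19],  [0.52,0.51]]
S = [2.85, 1.45]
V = [[1.00, 0.03], [-0.03, 1.0]]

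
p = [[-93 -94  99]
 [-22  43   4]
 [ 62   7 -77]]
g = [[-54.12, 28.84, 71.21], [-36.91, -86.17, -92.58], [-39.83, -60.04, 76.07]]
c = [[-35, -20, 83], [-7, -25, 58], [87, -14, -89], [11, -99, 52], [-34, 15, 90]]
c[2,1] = -14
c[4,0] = -34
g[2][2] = 76.07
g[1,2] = -92.58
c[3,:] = [11, -99, 52]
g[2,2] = 76.07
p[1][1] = 43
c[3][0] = 11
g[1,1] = -86.17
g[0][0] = -54.12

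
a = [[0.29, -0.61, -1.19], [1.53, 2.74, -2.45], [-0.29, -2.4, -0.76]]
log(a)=[[-6.53-0.53j, 2.12+1.11j, (4.21+2.19j)],[1.96-0.24j, 0.68+0.50j, -1.40+0.99j],[(-2.7-0.77j), 0.44+1.60j, 2.26+3.17j]]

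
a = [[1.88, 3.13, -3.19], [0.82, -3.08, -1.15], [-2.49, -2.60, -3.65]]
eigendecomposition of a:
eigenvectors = [[-0.91, -0.64, 0.24], [-0.17, 0.67, 0.37], [0.37, -0.37, 0.90]]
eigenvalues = [3.75, -3.23, -5.37]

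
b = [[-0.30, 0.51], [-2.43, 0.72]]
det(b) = 1.02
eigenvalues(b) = [(0.21+0.99j), (0.21-0.99j)]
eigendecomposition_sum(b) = [[(-0.15+0.55j), (0.25-0.05j)], [(-1.22+0.26j), 0.36+0.44j]] + [[(-0.15-0.55j), (0.25+0.05j)], [(-1.22-0.26j), (0.36-0.44j)]]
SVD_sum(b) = [[-0.42, 0.14],  [-2.41, 0.79]] + [[0.12, 0.37], [-0.02, -0.07]]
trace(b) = 0.42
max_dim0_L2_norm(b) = 2.45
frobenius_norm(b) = 2.60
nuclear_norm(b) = 2.97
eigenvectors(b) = [[-0.19+0.37j, (-0.19-0.37j)], [-0.91+0.00j, (-0.91-0j)]]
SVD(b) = [[-0.17, -0.99], [-0.99, 0.17]] @ diag([2.571984496411356, 0.39786398457214367]) @ [[0.95, -0.31], [-0.31, -0.95]]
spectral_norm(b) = 2.57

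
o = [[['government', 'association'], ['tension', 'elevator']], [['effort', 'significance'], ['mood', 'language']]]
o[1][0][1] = 'significance'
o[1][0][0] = 'effort'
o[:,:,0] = [['government', 'tension'], ['effort', 'mood']]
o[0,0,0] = 'government'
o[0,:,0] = ['government', 'tension']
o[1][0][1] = 'significance'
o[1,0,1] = 'significance'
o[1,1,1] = 'language'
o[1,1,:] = ['mood', 'language']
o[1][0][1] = 'significance'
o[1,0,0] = 'effort'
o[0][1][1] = 'elevator'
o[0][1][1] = 'elevator'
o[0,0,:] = ['government', 'association']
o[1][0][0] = 'effort'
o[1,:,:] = [['effort', 'significance'], ['mood', 'language']]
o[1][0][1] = 'significance'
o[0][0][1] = 'association'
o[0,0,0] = 'government'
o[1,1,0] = 'mood'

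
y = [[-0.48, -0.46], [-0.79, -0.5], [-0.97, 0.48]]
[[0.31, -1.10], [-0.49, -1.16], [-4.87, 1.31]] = y@[[3.09,-0.11], [-3.90,2.5]]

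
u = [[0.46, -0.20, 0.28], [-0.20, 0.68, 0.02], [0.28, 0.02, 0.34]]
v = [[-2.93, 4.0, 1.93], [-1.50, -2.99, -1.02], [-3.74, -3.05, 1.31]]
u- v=[[3.39, -4.20, -1.65],[1.30, 3.67, 1.04],[4.02, 3.07, -0.97]]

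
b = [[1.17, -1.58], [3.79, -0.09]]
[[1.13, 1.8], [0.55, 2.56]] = b@[[0.13,0.66], [-0.62,-0.65]]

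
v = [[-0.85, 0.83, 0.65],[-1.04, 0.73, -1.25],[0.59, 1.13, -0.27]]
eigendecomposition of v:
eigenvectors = [[(-0.82+0j), 0.09-0.38j, (0.09+0.38j)], [(-0.07+0j), (0.73+0j), (0.73-0j)], [0.57+0.00j, (0.1-0.55j), (0.1+0.55j)]]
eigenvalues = [(-1.24+0j), (0.42+1.48j), (0.42-1.48j)]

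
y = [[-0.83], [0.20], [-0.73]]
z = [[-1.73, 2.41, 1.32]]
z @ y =[[0.95]]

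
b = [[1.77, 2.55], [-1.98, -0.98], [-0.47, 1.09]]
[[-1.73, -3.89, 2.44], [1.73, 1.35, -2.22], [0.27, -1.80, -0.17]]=b @ [[-0.82, 0.11, 0.99],[-0.11, -1.60, 0.27]]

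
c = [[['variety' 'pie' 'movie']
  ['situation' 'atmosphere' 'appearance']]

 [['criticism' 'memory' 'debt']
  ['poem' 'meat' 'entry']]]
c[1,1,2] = 'entry'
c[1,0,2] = 'debt'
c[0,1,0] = 'situation'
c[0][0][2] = 'movie'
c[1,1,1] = 'meat'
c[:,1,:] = [['situation', 'atmosphere', 'appearance'], ['poem', 'meat', 'entry']]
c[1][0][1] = 'memory'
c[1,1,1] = 'meat'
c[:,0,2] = ['movie', 'debt']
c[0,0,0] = 'variety'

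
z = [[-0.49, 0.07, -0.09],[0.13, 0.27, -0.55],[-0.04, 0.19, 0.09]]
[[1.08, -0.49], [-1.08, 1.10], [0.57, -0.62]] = z@ [[-2.39,1.21], [1.50,-1.8], [2.14,-2.59]]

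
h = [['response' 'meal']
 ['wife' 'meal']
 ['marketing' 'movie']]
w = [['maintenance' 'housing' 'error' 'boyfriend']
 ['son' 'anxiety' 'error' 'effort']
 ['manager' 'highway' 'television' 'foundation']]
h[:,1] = ['meal', 'meal', 'movie']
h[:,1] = ['meal', 'meal', 'movie']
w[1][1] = 'anxiety'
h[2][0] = 'marketing'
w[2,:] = ['manager', 'highway', 'television', 'foundation']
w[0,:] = ['maintenance', 'housing', 'error', 'boyfriend']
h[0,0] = 'response'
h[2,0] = 'marketing'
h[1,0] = 'wife'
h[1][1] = 'meal'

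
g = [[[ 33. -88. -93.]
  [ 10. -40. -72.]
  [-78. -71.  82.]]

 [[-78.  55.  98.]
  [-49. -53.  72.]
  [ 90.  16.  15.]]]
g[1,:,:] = [[-78.0, 55.0, 98.0], [-49.0, -53.0, 72.0], [90.0, 16.0, 15.0]]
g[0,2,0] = -78.0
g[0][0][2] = -93.0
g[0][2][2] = 82.0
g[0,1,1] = -40.0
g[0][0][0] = 33.0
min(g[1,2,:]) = 15.0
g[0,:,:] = [[33.0, -88.0, -93.0], [10.0, -40.0, -72.0], [-78.0, -71.0, 82.0]]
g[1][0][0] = -78.0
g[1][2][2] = 15.0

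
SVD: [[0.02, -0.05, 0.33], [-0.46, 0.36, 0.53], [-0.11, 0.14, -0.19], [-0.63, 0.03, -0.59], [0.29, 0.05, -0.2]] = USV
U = [[-0.32, -0.13, -0.39], [-0.26, -0.87, 0.36], [0.23, -0.06, 0.5], [0.88, -0.3, -0.19], [0.03, 0.36, 0.65]]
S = [0.93, 0.86, 0.26]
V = [[-0.49, -0.02, -0.87],[0.82, -0.36, -0.45],[0.30, 0.93, -0.19]]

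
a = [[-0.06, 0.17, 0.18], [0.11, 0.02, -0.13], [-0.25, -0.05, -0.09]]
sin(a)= [[-0.06, 0.17, 0.18],[0.11, 0.02, -0.13],[-0.25, -0.05, -0.09]]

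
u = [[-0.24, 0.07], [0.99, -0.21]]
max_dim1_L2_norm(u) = 1.01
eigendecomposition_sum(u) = [[-0.26, 0.06], [0.92, -0.23]] + [[0.02,0.01], [0.07,0.02]]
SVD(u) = [[-0.24,0.97],[0.97,0.24]] @ diag([1.0422913171152686, 0.01813312620919577]) @ [[0.98, -0.21], [0.21, 0.98]]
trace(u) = -0.45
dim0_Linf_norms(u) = [0.99, 0.21]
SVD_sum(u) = [[-0.24, 0.05], [0.99, -0.21]] + [[0.0,0.02], [0.00,0.0]]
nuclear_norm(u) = 1.06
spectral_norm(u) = 1.04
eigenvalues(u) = [-0.49, 0.04]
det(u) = -0.02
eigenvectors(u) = [[-0.27, -0.24], [0.96, -0.97]]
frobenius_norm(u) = 1.04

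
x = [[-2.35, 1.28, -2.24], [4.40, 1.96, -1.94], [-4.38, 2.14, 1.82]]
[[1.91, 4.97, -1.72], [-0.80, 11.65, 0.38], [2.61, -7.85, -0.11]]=x @ [[-0.44, 1.03, 0.28], [0.44, 0.84, 0.08], [-0.14, -2.82, 0.52]]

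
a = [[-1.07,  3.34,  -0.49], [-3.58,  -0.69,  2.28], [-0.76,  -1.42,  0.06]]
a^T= [[-1.07, -3.58, -0.76], [3.34, -0.69, -1.42], [-0.49, 2.28, 0.06]]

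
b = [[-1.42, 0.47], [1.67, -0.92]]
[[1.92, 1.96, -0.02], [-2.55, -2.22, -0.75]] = b@[[-1.09, -1.46, 0.71], [0.79, -0.24, 2.1]]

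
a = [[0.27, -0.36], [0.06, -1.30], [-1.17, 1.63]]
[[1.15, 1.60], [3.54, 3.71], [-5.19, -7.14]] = a @ [[0.69, 2.27], [-2.69, -2.75]]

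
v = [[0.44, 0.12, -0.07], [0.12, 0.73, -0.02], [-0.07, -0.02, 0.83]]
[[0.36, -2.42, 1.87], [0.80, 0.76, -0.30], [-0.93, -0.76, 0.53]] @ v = [[-0.26, -1.76, 1.58], [0.46, 0.66, -0.32], [-0.54, -0.68, 0.52]]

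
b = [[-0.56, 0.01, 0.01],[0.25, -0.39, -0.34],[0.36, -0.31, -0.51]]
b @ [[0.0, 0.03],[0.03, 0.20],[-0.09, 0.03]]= [[-0.00, -0.01], [0.02, -0.08], [0.04, -0.07]]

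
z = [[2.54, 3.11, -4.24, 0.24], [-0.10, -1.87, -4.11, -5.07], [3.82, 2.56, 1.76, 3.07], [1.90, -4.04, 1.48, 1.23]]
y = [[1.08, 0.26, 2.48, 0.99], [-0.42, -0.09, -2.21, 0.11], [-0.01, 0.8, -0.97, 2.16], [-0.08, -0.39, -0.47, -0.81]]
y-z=[[-1.46, -2.85, 6.72, 0.75],  [-0.32, 1.78, 1.90, 5.18],  [-3.83, -1.76, -2.73, -0.91],  [-1.98, 3.65, -1.95, -2.04]]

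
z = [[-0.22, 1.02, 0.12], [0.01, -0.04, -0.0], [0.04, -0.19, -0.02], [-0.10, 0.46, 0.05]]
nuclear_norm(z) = 1.18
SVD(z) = [[-0.9,-0.31,-0.13], [0.04,-0.75,0.34], [0.17,-0.27,-0.93], [-0.4,0.51,-0.07]] @ diag([1.169212225969496, 0.0063829292074619685, 0.0014243799312278235]) @ [[0.21, -0.97, -0.11],[-0.2, 0.07, -0.98],[0.96, 0.23, -0.18]]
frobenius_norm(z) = 1.17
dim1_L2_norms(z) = [1.05, 0.04, 0.2, 0.47]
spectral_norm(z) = 1.17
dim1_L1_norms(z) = [1.36, 0.05, 0.25, 0.61]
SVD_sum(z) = [[-0.22, 1.02, 0.12], [0.01, -0.04, -0.0], [0.04, -0.19, -0.02], [-0.1, 0.46, 0.05]] + [[0.0, -0.00, 0.0], [0.0, -0.00, 0.0], [0.00, -0.0, 0.0], [-0.00, 0.00, -0.0]] + [[-0.00, -0.00, 0.00], [0.00, 0.00, -0.0], [-0.0, -0.00, 0.00], [-0.0, -0.0, 0.0]]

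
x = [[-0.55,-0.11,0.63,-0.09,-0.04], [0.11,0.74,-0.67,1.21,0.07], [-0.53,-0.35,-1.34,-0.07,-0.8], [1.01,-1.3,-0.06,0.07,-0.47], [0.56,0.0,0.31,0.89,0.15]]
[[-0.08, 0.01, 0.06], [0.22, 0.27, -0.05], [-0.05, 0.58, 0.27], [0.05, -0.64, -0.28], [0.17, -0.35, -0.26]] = x @ [[0.07, -0.41, -0.21], [0.0, 0.18, 0.07], [-0.04, -0.32, -0.1], [0.15, -0.03, -0.12], [0.07, 0.01, -0.05]]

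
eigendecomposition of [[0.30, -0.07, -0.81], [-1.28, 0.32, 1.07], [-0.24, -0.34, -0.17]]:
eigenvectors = [[(-0.7+0j), -0.26-0.21j, (-0.26+0.21j)], [(-0.2+0j), (0.9+0j), 0.90-0.00j], [(-0.69+0j), -0.17+0.23j, (-0.17-0.23j)]]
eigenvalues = [(-0.51+0j), (0.48+0.58j), (0.48-0.58j)]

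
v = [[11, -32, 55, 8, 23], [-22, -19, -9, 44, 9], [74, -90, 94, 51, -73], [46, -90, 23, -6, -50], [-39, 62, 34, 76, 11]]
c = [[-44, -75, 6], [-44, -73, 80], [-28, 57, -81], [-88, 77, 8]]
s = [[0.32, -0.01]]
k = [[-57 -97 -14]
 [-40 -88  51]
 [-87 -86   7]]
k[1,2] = 51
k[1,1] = -88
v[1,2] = -9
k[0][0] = -57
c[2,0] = -28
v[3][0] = 46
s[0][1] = -0.011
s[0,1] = -0.011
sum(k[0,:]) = -168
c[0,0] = -44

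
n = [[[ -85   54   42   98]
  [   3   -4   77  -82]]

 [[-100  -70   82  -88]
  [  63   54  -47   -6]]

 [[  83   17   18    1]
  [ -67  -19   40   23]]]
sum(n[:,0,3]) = 11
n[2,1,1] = -19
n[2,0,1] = 17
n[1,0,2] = 82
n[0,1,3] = -82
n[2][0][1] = 17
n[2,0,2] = 18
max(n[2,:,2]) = 40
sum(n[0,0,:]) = 109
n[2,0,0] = 83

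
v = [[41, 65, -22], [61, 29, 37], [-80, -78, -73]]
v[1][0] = 61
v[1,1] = 29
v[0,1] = 65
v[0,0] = 41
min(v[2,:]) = -80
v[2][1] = -78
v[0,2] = -22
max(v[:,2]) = 37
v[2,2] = -73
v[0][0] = 41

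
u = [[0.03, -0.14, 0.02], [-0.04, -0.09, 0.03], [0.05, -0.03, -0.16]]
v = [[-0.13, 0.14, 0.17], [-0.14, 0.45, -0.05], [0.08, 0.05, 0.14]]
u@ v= [[0.02,-0.06,0.01], [0.02,-0.04,0.0], [-0.02,-0.01,-0.01]]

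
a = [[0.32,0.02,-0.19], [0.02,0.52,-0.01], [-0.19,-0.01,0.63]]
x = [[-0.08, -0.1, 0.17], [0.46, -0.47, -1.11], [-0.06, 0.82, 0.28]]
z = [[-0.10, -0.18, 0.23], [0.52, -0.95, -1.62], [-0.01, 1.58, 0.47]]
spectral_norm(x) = 1.44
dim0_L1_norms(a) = [0.53, 0.55, 0.83]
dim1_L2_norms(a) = [0.37, 0.52, 0.66]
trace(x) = -0.27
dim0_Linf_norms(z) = [0.52, 1.58, 1.62]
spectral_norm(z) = 2.36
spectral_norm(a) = 0.72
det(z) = 0.02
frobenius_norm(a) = 0.92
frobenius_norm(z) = 2.57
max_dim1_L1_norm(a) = 0.83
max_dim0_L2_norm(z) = 1.85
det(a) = 0.09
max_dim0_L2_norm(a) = 0.66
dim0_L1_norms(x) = [0.6, 1.39, 1.56]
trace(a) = 1.47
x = z @ a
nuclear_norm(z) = 3.38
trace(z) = -0.58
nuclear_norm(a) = 1.47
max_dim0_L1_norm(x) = 1.56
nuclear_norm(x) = 2.07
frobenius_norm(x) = 1.57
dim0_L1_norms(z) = [0.63, 2.71, 2.32]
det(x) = 0.00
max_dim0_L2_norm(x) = 1.16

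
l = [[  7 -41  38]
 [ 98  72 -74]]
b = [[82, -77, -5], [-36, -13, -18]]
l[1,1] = 72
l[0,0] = 7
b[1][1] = -13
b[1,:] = [-36, -13, -18]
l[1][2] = -74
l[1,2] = -74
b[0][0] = 82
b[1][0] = -36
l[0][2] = 38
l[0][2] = 38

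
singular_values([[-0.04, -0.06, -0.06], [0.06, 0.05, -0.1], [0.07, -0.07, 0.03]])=[0.13, 0.1, 0.09]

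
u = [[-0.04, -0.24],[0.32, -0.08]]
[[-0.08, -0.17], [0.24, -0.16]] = u@ [[0.79,-0.3],[0.19,0.74]]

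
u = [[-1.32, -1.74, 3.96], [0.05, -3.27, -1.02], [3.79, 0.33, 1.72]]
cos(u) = [[-0.81, 0.69, 0.48], [-0.34, -1.45, 0.10], [0.32, -0.58, -0.58]]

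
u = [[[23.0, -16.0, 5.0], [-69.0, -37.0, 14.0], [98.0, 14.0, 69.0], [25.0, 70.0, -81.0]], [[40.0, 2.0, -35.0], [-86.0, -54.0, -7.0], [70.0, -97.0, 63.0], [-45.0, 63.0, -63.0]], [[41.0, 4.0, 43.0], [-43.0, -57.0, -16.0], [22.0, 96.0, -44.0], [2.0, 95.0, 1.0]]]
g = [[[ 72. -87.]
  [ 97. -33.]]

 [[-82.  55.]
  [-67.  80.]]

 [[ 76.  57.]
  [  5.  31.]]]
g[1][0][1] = 55.0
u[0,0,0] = 23.0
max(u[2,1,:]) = -16.0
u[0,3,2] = -81.0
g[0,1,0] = 97.0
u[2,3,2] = 1.0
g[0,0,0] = 72.0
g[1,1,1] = 80.0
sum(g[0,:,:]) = 49.0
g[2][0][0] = 76.0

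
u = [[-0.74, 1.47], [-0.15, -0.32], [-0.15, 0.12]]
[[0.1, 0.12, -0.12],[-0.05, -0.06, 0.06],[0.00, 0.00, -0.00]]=u @ [[0.08, 0.09, -0.09], [0.11, 0.13, -0.13]]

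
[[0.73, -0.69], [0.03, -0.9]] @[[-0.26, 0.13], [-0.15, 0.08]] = [[-0.09,  0.04], [0.13,  -0.07]]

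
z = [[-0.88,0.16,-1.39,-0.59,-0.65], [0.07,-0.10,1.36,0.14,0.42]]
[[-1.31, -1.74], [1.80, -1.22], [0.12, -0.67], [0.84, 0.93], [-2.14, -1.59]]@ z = [[1.03,-0.04,-0.55,0.53,0.12],[-1.67,0.41,-4.16,-1.23,-1.68],[-0.15,0.09,-1.08,-0.16,-0.36],[-0.67,0.04,0.10,-0.37,-0.16],[1.77,-0.18,0.81,1.04,0.72]]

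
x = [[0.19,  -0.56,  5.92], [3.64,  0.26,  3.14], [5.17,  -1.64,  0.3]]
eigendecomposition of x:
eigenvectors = [[(-0.72+0j), (0.42+0.05j), 0.42-0.05j], [(0.09+0j), (0.86+0j), (0.86-0j)], [(0.69+0j), (0.28+0.05j), (0.28-0.05j)]]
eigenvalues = [(-5.36+0j), (3.05+0.4j), (3.05-0.4j)]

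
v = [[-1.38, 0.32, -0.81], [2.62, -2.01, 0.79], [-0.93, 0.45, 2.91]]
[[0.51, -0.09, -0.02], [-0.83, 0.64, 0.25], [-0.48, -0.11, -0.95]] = v @ [[-0.22, -0.02, 0.17],[0.03, -0.34, -0.01],[-0.24, 0.01, -0.27]]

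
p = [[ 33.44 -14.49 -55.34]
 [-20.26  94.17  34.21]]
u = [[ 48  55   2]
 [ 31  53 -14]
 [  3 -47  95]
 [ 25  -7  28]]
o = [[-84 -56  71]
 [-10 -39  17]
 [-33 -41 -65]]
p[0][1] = -14.49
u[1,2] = -14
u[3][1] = -7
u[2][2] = 95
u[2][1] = -47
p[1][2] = 34.21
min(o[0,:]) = -84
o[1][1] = -39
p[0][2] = -55.34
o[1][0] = -10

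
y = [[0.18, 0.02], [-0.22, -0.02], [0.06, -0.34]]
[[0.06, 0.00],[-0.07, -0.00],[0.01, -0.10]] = y @ [[0.32, -0.01], [0.04, 0.29]]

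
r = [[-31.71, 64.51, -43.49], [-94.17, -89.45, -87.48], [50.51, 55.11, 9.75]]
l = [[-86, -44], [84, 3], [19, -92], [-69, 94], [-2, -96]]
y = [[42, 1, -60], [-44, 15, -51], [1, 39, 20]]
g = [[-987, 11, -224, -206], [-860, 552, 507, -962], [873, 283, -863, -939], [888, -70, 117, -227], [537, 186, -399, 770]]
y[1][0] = -44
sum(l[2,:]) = -73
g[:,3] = [-206, -962, -939, -227, 770]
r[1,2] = -87.48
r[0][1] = 64.51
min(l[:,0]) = -86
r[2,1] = 55.11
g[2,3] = -939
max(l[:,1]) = 94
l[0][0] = -86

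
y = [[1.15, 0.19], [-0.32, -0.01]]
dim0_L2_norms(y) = [1.19, 0.19]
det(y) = 0.05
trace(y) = 1.14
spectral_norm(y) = 1.21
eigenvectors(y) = [[0.96,-0.17], [-0.28,0.99]]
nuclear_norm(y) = 1.25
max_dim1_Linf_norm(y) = 1.15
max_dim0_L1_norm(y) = 1.47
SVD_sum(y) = [[1.15, 0.18], [-0.31, -0.05]] + [[-0.0, 0.01], [-0.01, 0.04]]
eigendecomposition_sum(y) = [[1.15,0.20], [-0.33,-0.06]] + [[-0.0,-0.01], [0.01,0.05]]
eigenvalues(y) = [1.09, 0.05]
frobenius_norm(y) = 1.21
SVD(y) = [[-0.96, 0.26], [0.26, 0.96]] @ diag([1.2080706253913969, 0.04080887239852185]) @ [[-0.99, -0.15],[-0.15, 0.99]]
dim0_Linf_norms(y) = [1.15, 0.19]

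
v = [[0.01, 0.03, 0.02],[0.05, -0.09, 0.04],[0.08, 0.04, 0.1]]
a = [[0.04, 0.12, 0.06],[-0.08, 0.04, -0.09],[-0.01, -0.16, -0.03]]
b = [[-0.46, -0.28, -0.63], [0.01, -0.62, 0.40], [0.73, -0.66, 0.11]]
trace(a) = 0.05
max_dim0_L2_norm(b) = 0.95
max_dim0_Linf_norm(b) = 0.73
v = b @ a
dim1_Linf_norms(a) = [0.12, 0.09, 0.16]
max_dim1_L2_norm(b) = 0.99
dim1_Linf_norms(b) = [0.63, 0.62, 0.73]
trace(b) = -0.97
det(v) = 0.00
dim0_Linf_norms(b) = [0.73, 0.66, 0.63]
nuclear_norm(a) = 0.34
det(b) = -0.45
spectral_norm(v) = 0.14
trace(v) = 0.02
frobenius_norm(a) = 0.25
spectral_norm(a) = 0.21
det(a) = -0.00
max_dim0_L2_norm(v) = 0.11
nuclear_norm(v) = 0.25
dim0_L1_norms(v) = [0.14, 0.16, 0.16]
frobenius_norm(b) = 1.49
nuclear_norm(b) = 2.44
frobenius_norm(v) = 0.18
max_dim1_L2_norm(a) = 0.16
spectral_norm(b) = 1.16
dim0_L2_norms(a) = [0.09, 0.2, 0.11]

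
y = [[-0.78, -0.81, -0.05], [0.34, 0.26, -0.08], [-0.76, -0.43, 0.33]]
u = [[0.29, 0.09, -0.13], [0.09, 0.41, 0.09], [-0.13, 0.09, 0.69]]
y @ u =[[-0.29, -0.41, -0.01], [0.13, 0.13, -0.08], [-0.3, -0.22, 0.29]]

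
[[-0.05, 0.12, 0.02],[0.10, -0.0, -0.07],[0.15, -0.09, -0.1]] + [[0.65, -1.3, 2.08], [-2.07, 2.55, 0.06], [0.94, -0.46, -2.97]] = [[0.6, -1.18, 2.1], [-1.97, 2.55, -0.01], [1.09, -0.55, -3.07]]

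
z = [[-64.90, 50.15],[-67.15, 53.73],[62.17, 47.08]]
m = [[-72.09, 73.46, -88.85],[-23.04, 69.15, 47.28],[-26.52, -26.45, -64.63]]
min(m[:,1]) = -26.45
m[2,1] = -26.45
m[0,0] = -72.09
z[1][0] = -67.15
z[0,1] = 50.15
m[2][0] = -26.52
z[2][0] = 62.17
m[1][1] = 69.15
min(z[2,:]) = 47.08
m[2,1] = -26.45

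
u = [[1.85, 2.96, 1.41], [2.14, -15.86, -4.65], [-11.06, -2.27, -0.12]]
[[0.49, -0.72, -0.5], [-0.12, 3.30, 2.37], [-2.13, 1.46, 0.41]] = u @ [[0.19, -0.08, -0.01], [0.01, -0.26, -0.13], [0.08, 0.14, -0.07]]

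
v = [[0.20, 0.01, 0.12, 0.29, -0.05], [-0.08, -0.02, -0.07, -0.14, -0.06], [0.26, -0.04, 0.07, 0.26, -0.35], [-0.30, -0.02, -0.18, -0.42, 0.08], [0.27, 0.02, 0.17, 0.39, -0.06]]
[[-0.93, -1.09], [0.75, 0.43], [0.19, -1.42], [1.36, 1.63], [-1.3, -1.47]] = v @ [[-3.11,-5.07], [-0.24,2.97], [-2.02,-3.12], [-0.88,0.95], [-3.87,0.04]]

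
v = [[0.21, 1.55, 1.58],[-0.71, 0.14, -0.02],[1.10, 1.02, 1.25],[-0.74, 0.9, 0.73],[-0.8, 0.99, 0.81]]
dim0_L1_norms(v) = [3.56, 4.6, 4.39]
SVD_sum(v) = [[0.09, 1.57, 1.57], [0.0, 0.04, 0.04], [0.07, 1.16, 1.17], [0.04, 0.79, 0.79], [0.05, 0.87, 0.88]] + [[0.12, -0.02, 0.01], [-0.71, 0.10, -0.06], [1.03, -0.14, 0.08], [-0.78, 0.11, -0.06], [-0.85, 0.12, -0.07]] + [[0.00, 0.00, -0.00], [0.00, 0.0, -0.0], [0.00, 0.00, -0.00], [0.00, 0.0, -0.00], [-0.00, -0.00, 0.0]]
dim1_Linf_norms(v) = [1.58, 0.71, 1.25, 0.9, 0.99]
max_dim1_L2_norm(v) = 2.22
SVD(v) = [[-0.69, -0.07, 0.26], [-0.02, 0.42, 0.73], [-0.51, -0.6, 0.03], [-0.35, 0.46, 0.09], [-0.38, 0.50, -0.62]] @ diag([3.2314861725133186, 1.7332576772605295, 0.003865368372180076]) @ [[-0.04, -0.71, -0.71], [-0.99, 0.14, -0.08], [0.15, 0.7, -0.7]]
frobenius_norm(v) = 3.67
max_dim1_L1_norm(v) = 3.37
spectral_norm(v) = 3.23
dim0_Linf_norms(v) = [1.1, 1.55, 1.58]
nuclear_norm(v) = 4.97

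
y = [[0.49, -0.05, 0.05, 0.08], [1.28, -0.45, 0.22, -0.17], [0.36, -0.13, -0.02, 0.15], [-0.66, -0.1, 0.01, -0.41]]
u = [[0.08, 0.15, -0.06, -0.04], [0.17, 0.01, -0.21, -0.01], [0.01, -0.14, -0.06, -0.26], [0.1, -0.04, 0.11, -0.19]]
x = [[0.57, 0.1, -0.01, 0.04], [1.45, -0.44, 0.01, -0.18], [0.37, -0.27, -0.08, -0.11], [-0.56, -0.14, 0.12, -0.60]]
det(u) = -0.00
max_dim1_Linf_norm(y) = 1.28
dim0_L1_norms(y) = [2.79, 0.73, 0.3, 0.81]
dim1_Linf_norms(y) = [0.49, 1.28, 0.36, 0.66]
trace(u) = -0.16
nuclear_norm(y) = 2.30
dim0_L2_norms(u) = [0.21, 0.21, 0.25, 0.32]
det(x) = -0.02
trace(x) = -0.55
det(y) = -0.00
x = u + y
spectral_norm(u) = 0.36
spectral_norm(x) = 1.74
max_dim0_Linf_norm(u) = 0.26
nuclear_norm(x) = 2.76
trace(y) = -0.39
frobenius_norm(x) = 1.90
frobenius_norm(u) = 0.51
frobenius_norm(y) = 1.72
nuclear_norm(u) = 0.93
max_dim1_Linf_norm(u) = 0.26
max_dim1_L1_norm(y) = 2.12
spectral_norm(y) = 1.62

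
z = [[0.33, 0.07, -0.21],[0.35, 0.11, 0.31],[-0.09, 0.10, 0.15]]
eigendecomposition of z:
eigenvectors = [[(0.3+0j), (-0.45-0.05j), -0.45+0.05j], [-0.87+0.00j, -0.86+0.00j, (-0.86-0j)], [(0.39+0j), (-0.21+0.03j), -0.21-0.03j]]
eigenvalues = [(-0.15+0j), (0.37+0.01j), (0.37-0.01j)]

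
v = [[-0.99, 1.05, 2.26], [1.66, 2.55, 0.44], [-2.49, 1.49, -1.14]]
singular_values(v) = [3.26, 3.22, 2.31]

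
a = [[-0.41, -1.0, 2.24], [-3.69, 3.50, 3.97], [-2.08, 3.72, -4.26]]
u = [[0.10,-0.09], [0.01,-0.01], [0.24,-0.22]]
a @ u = [[0.49, -0.45], [0.62, -0.58], [-1.19, 1.09]]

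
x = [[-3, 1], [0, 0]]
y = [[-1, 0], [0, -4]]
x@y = [[3, -4], [0, 0]]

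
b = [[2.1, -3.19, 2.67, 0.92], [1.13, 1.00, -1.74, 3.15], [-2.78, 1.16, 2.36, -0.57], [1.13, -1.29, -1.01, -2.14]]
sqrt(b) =[[(1.55+0.12j), (-1.56-0.26j), 0.07-0.50j, -0.07-1.36j], [0.05+0.13j, 0.76-0.27j, (-1.11-0.53j), 0.52-1.44j], [(-0.84+0.03j), (-0.18-0.04j), 1.37-0.09j, (-0.63-0.27j)], [(0.43-0.13j), -0.22+0.34j, (-0.29+0.62j), 0.13+1.63j]]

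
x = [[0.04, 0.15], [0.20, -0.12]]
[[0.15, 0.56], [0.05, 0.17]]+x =[[0.19, 0.71], [0.25, 0.05]]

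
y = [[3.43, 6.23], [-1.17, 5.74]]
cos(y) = [[-3.41, 14.42], [-2.71, 1.94]]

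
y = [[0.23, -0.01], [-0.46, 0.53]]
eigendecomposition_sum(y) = [[0.21,0.01], [0.30,0.01]] + [[0.02, -0.02], [-0.76, 0.52]]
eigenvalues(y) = [0.22, 0.54]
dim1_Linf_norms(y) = [0.23, 0.53]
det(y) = 0.12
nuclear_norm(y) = 0.88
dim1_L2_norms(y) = [0.23, 0.7]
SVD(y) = [[-0.23, 0.97],[0.97, 0.23]] @ diag([0.7204083865240439, 0.16282431214601784]) @ [[-0.70, 0.72], [0.72, 0.7]]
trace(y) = 0.76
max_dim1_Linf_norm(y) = 0.53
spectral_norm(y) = 0.72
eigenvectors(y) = [[-0.56, 0.03], [-0.83, -1.00]]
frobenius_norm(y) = 0.74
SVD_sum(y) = [[0.12,  -0.12], [-0.49,  0.5]] + [[0.11, 0.11],[0.03, 0.03]]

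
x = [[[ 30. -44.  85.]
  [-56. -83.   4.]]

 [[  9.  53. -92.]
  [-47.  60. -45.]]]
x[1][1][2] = -45.0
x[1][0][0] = 9.0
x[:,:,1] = [[-44.0, -83.0], [53.0, 60.0]]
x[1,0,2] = -92.0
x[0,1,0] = -56.0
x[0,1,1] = -83.0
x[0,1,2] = 4.0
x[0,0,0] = 30.0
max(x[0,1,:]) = 4.0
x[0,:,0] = [30.0, -56.0]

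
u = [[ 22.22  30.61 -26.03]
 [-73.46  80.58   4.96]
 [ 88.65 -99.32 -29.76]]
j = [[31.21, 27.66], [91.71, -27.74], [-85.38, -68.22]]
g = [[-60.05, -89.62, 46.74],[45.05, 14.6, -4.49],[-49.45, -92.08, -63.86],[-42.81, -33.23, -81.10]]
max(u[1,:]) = 80.58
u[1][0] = -73.46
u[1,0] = -73.46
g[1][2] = -4.49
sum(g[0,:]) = -102.93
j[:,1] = [27.66, -27.74, -68.22]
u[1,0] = -73.46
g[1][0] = 45.05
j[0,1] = 27.66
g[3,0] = -42.81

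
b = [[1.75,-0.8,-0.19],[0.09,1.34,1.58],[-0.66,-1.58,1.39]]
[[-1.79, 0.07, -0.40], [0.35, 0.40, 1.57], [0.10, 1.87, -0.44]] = b @[[-0.88, -0.12, 0.11], [0.31, -0.52, 0.63], [0.01, 0.70, 0.45]]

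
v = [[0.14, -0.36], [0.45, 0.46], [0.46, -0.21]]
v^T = [[0.14,0.45,0.46], [-0.36,0.46,-0.21]]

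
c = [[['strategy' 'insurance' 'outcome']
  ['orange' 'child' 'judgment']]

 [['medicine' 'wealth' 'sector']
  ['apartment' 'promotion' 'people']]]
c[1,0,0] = 'medicine'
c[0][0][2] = 'outcome'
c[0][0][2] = 'outcome'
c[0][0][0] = 'strategy'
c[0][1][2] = 'judgment'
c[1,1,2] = 'people'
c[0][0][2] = 'outcome'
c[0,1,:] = ['orange', 'child', 'judgment']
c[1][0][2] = 'sector'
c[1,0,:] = ['medicine', 'wealth', 'sector']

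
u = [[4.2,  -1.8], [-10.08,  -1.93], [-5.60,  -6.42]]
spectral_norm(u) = 13.02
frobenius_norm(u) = 14.10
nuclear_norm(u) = 18.43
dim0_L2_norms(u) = [12.27, 6.94]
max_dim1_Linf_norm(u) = 10.08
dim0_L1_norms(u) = [19.88, 10.15]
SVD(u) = [[-0.25, -0.59], [0.77, 0.35], [0.58, -0.72]] @ diag([13.018430596797423, 5.413701579914496]) @ [[-0.93, -0.37], [-0.37, 0.93]]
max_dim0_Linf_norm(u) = 10.08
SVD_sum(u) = [[3.02, 1.19], [-9.38, -3.7], [-7.04, -2.78]] + [[1.18, -2.99],[-0.7, 1.77],[1.44, -3.64]]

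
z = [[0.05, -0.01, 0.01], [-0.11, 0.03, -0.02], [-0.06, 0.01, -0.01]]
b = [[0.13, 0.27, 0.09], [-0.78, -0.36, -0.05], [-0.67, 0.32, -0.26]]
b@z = [[-0.03, 0.01, -0.0], [0.0, -0.00, -0.0], [-0.05, 0.01, -0.01]]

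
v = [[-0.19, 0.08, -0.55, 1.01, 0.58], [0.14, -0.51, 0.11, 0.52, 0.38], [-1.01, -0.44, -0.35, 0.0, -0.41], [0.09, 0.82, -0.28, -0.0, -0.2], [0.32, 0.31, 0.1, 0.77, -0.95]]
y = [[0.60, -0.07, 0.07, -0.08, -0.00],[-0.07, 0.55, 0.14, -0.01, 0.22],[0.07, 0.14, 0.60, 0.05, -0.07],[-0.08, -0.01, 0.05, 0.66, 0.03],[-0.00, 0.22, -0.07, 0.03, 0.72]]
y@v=[[-0.2, -0.01, -0.34, 0.57, 0.31], [0.02, -0.29, 0.07, 0.38, -0.1], [-0.62, -0.31, -0.25, 0.09, -0.1], [0.03, 0.53, -0.16, -0.06, -0.23], [0.33, 0.17, 0.11, 0.67, -0.58]]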